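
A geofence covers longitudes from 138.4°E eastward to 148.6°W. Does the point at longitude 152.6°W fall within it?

Band width going east from +138.4° to -148.6°: ((-148.6 − 138.4) mod 360) = 73.0°.
Offset of -152.6° east of the west edge: ((-152.6 − 138.4) mod 360) = 69.0°.
69.0° ≤ 73.0° ⇒ inside.

Yes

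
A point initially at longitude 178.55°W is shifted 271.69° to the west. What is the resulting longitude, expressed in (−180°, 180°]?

90.24°W

Start at -178.55°; shift −271.69° → -450.24°.
-450.24° lies outside (−180°, 180°]; add 360° → -90.24°.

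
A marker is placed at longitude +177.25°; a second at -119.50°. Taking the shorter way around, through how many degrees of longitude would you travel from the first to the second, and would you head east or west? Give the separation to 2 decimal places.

Raw difference: -119.50 − 177.25 = -296.75°.
Normalise into (−180°, 180°]: -296.75° + 360° = 63.25°.
Positive ⇒ the second point lies to the east; separation 63.25°.

63.25° east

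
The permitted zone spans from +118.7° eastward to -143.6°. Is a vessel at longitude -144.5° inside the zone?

Band width going east from +118.7° to -143.6°: ((-143.6 − 118.7) mod 360) = 97.7°.
Offset of -144.5° east of the west edge: ((-144.5 − 118.7) mod 360) = 96.8°.
96.8° ≤ 97.7° ⇒ inside.

Yes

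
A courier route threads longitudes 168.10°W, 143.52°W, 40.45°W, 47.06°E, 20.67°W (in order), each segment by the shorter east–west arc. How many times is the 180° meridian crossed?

Leg 1: -168.10° → -143.52°, shortest Δλ = 24.58° (east) — does not cross 180°.
Leg 2: -143.52° → -40.45°, shortest Δλ = 103.07° (east) — does not cross 180°.
Leg 3: -40.45° → +47.06°, shortest Δλ = 87.51° (east) — does not cross 180°.
Leg 4: +47.06° → -20.67°, shortest Δλ = -67.73° (west) — does not cross 180°.
Total crossings: 0.

0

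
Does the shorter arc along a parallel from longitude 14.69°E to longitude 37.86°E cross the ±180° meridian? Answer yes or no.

No

Signed shortest Δλ = ((37.86 − 14.69 + 180) mod 360) − 180 = 23.17°.
Going east by 23.17° from +14.69° reaches +37.86° without touching 180°.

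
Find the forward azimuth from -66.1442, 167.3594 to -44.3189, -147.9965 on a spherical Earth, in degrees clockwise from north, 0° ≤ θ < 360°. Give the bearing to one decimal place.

Δλ = -147.9965 − 167.3594 = -315.3559°; wrapped into (−180°, 180°]: 44.6441°.
θ = atan2( sin Δλ · cos φ₂ , cos φ₁ · sin φ₂ − sin φ₁ · cos φ₂ · cos Δλ )
  = atan2(0.50276, 0.18299) = 70.000° → normalised to [0°, 360°): 70.000°.

70.0°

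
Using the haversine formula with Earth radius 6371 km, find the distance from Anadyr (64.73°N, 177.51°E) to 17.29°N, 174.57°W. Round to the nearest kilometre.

5309 km

Δλ = -174.57 − 177.51 = -352.08°; wrapped into (−180°, 180°]: 7.92°.
Δφ = 17.29 − 64.73 = -47.44°.
a = sin²(Δφ/2) + cos φ₁ · cos φ₂ · sin²(Δλ/2) = 0.163763.
c = 2·atan2(√a, √(1−a)) = 0.83325 rad → d = 6371·c ≈ 5308.63 km.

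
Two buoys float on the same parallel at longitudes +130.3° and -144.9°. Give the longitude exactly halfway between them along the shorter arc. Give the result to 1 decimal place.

Signed shortest Δλ from +130.3° to -144.9° is +84.8°.
Midpoint longitude = +130.3° + (+84.8°)/2 = +130.3° + 42.4° = +172.7°.
(The naïve average (+130.3 + -144.9)/2 = -7.3° is on the wrong side of the globe.)

+172.7°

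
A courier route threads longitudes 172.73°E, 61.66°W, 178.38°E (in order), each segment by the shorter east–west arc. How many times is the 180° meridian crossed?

Leg 1: +172.73° → -61.66°, shortest Δλ = 125.61° (east) — crosses 180°.
Leg 2: -61.66° → +178.38°, shortest Δλ = -119.96° (west) — crosses 180°.
Total crossings: 2.

2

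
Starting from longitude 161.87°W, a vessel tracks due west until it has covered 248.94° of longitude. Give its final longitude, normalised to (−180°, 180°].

50.81°W

Start at -161.87°; shift −248.94° → -410.81°.
-410.81° lies outside (−180°, 180°]; add 360° → -50.81°.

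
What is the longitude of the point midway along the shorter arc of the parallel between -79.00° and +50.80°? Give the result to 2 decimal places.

-14.10°

Signed shortest Δλ from -79.00° to +50.80° is +129.80°.
Midpoint longitude = -79.00° + (+129.80°)/2 = -79.00° + 64.90° = -14.10°.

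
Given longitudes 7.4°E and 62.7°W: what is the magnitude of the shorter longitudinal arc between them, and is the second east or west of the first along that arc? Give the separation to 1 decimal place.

Raw difference: -62.7 − 7.4 = -70.1°.
Normalise into (−180°, 180°]: -70.1° stays -70.1°.
Negative ⇒ the second point lies to the west; separation 70.1°.

70.1° west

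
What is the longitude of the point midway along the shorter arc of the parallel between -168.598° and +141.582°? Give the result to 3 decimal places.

Signed shortest Δλ from -168.598° to +141.582° is -49.820°.
Midpoint longitude = -168.598° + (-49.820°)/2 = -168.598° − 24.910° = -193.508°.
Normalise into (−180°, 180°]: +166.492°.
(The naïve average (-168.598 + +141.582)/2 = -13.508° is on the wrong side of the globe.)

+166.492°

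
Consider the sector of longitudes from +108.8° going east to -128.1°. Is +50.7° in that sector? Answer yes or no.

No

Band width going east from +108.8° to -128.1°: ((-128.1 − 108.8) mod 360) = 123.1°.
Offset of +50.7° east of the west edge: ((50.7 − 108.8) mod 360) = 301.9°.
301.9° > 123.1° ⇒ outside.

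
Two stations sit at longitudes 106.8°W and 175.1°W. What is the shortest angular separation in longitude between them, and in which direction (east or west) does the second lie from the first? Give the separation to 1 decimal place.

Raw difference: -175.1 − -106.8 = -68.3°.
Normalise into (−180°, 180°]: -68.3° stays -68.3°.
Negative ⇒ the second point lies to the west; separation 68.3°.

68.3° west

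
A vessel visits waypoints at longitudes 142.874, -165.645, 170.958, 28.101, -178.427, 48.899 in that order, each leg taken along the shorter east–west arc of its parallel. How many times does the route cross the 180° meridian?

Leg 1: +142.874° → -165.645°, shortest Δλ = 51.481° (east) — crosses 180°.
Leg 2: -165.645° → +170.958°, shortest Δλ = -23.397° (west) — crosses 180°.
Leg 3: +170.958° → +28.101°, shortest Δλ = -142.857° (west) — does not cross 180°.
Leg 4: +28.101° → -178.427°, shortest Δλ = 153.472° (east) — crosses 180°.
Leg 5: -178.427° → +48.899°, shortest Δλ = -132.674° (west) — crosses 180°.
Total crossings: 4.

4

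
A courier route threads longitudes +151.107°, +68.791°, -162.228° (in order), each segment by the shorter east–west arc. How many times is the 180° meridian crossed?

Leg 1: +151.107° → +68.791°, shortest Δλ = -82.316° (west) — does not cross 180°.
Leg 2: +68.791° → -162.228°, shortest Δλ = 128.981° (east) — crosses 180°.
Total crossings: 1.

1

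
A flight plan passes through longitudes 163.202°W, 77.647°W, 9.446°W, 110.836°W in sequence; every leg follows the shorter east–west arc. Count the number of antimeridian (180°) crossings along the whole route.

Leg 1: -163.202° → -77.647°, shortest Δλ = 85.555° (east) — does not cross 180°.
Leg 2: -77.647° → -9.446°, shortest Δλ = 68.201° (east) — does not cross 180°.
Leg 3: -9.446° → -110.836°, shortest Δλ = -101.39° (west) — does not cross 180°.
Total crossings: 0.

0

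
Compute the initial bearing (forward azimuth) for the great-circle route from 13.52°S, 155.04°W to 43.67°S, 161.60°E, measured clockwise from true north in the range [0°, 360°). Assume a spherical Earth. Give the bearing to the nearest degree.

Δλ = 161.60 − -155.04 = 316.64°; wrapped into (−180°, 180°]: -43.36°.
θ = atan2( sin Δλ · cos φ₂ , cos φ₁ · sin φ₂ − sin φ₁ · cos φ₂ · cos Δλ )
  = atan2(-0.49662, -0.54842) = -137.838° → normalised to [0°, 360°): 222.162°.

222°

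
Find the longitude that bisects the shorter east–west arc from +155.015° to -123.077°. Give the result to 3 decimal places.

-164.031°

Signed shortest Δλ from +155.015° to -123.077° is +81.908°.
Midpoint longitude = +155.015° + (+81.908°)/2 = +155.015° + 40.954° = +195.969°.
Normalise into (−180°, 180°]: -164.031°.
(The naïve average (+155.015 + -123.077)/2 = 15.969° is on the wrong side of the globe.)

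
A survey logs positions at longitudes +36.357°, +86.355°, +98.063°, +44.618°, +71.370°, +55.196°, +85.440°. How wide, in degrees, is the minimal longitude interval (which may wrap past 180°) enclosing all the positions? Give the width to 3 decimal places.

61.706°

Sort the longitudes: +36.357°, +44.618°, +55.196°, +71.370°, +85.440°, +86.355°, +98.063°.
Eastward gaps between consecutive values (wrapping around): 8.261°, 10.578°, 16.174°, 14.070°, 0.915°, 11.708°, 298.294°.
Largest gap = 298.294° ⇒ minimal covering band is its complement: 360° − 298.294° = 61.706°.
Band runs from +36.357° eastward to +98.063°.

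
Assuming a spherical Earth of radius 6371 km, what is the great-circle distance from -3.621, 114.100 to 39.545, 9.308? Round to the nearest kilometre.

11530 km

Δλ = 9.308 − 114.100 = -104.792°.
Δφ = 39.545 − -3.621 = 43.166°.
a = sin²(Δφ/2) + cos φ₁ · cos φ₂ · sin²(Δλ/2) = 0.618347.
c = 2·atan2(√a, √(1−a)) = 1.80976 rad → d = 6371·c ≈ 11529.97 km.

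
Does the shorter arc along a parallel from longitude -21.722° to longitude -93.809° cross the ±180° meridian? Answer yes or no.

Signed shortest Δλ = ((-93.809 − -21.722 + 180) mod 360) − 180 = -72.087°.
Going west by 72.087° from -21.722° reaches -93.809° without touching 180°.

No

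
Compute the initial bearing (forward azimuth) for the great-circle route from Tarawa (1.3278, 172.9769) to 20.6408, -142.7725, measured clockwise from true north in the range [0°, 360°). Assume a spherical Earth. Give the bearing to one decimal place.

Δλ = -142.7725 − 172.9769 = -315.7494°; wrapped into (−180°, 180°]: 44.2506°.
θ = atan2( sin Δλ · cos φ₂ , cos φ₁ · sin φ₂ − sin φ₁ · cos φ₂ · cos Δλ )
  = atan2(0.65301, 0.33688) = 62.711° → normalised to [0°, 360°): 62.711°.

62.7°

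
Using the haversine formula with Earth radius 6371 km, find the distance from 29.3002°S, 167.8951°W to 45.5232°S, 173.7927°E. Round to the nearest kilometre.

Δλ = 173.7927 − -167.8951 = 341.6878°; wrapped into (−180°, 180°]: -18.3122°.
Δφ = -45.5232 − -29.3002 = -16.2230°.
a = sin²(Δφ/2) + cos φ₁ · cos φ₂ · sin²(Δλ/2) = 0.035380.
c = 2·atan2(√a, √(1−a)) = 0.37844 rad → d = 6371·c ≈ 2411.07 km.

2411 km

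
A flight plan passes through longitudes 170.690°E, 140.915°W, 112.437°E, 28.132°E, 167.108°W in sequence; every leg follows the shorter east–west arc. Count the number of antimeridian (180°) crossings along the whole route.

Leg 1: +170.690° → -140.915°, shortest Δλ = 48.395° (east) — crosses 180°.
Leg 2: -140.915° → +112.437°, shortest Δλ = -106.648° (west) — crosses 180°.
Leg 3: +112.437° → +28.132°, shortest Δλ = -84.305° (west) — does not cross 180°.
Leg 4: +28.132° → -167.108°, shortest Δλ = 164.76° (east) — crosses 180°.
Total crossings: 3.

3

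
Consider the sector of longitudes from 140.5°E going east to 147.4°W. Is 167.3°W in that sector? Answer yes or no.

Yes

Band width going east from +140.5° to -147.4°: ((-147.4 − 140.5) mod 360) = 72.1°.
Offset of -167.3° east of the west edge: ((-167.3 − 140.5) mod 360) = 52.2°.
52.2° ≤ 72.1° ⇒ inside.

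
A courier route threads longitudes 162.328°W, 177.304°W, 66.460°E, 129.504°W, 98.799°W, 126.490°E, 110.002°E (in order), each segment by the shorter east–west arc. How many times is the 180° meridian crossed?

3

Leg 1: -162.328° → -177.304°, shortest Δλ = -14.976° (west) — does not cross 180°.
Leg 2: -177.304° → +66.460°, shortest Δλ = -116.236° (west) — crosses 180°.
Leg 3: +66.460° → -129.504°, shortest Δλ = 164.036° (east) — crosses 180°.
Leg 4: -129.504° → -98.799°, shortest Δλ = 30.705° (east) — does not cross 180°.
Leg 5: -98.799° → +126.490°, shortest Δλ = -134.711° (west) — crosses 180°.
Leg 6: +126.490° → +110.002°, shortest Δλ = -16.488° (west) — does not cross 180°.
Total crossings: 3.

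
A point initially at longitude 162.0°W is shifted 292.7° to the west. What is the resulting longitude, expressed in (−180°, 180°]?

94.7°W

Start at -162.0°; shift −292.7° → -454.7°.
-454.7° lies outside (−180°, 180°]; add 360° → -94.7°.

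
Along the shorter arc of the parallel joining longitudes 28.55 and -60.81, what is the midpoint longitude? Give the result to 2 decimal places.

Signed shortest Δλ from +28.55° to -60.81° is -89.36°.
Midpoint longitude = +28.55° + (-89.36°)/2 = +28.55° − 44.68° = -16.13°.

-16.13°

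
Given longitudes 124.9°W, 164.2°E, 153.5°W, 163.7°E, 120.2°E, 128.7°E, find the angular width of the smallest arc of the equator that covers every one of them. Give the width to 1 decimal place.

114.9°

Sort the longitudes: -153.5°, -124.9°, +120.2°, +128.7°, +163.7°, +164.2°.
Eastward gaps between consecutive values (wrapping around): 28.6°, 245.1°, 8.5°, 35.0°, 0.5°, 42.3°.
Largest gap = 245.1° ⇒ minimal covering band is its complement: 360° − 245.1° = 114.9°.
Band runs from +120.2° eastward to -124.9°, crossing the antimeridian.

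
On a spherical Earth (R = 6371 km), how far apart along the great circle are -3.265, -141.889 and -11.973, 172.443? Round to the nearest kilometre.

5118 km

Δλ = 172.443 − -141.889 = 314.332°; wrapped into (−180°, 180°]: -45.668°.
Δφ = -11.973 − -3.265 = -8.708°.
a = sin²(Δφ/2) + cos φ₁ · cos φ₂ · sin²(Δλ/2) = 0.152841.
c = 2·atan2(√a, √(1−a)) = 0.80332 rad → d = 6371·c ≈ 5117.98 km.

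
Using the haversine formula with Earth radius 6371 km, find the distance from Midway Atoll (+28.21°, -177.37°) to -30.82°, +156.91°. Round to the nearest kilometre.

Δλ = 156.91 − -177.37 = 334.28°; wrapped into (−180°, 180°]: -25.72°.
Δφ = -30.82 − 28.21 = -59.03°.
a = sin²(Δφ/2) + cos φ₁ · cos φ₂ · sin²(Δλ/2) = 0.280194.
c = 2·atan2(√a, √(1−a)) = 1.11563 rad → d = 6371·c ≈ 7107.68 km.

7108 km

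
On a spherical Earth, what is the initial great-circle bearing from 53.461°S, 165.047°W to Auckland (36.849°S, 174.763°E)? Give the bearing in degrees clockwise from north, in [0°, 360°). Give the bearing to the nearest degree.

Δλ = 174.763 − -165.047 = 339.810°; wrapped into (−180°, 180°]: -20.190°.
θ = atan2( sin Δλ · cos φ₂ , cos φ₁ · sin φ₂ − sin φ₁ · cos φ₂ · cos Δλ )
  = atan2(-0.27618, 0.24638) = -48.264° → normalised to [0°, 360°): 311.736°.

312°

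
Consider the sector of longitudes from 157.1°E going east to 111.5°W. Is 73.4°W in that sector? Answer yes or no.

Band width going east from +157.1° to -111.5°: ((-111.5 − 157.1) mod 360) = 91.4°.
Offset of -73.4° east of the west edge: ((-73.4 − 157.1) mod 360) = 129.5°.
129.5° > 91.4° ⇒ outside.

No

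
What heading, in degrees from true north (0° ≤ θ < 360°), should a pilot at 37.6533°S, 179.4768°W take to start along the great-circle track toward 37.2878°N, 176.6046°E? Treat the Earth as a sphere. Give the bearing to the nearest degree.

Δλ = 176.6046 − -179.4768 = 356.0814°; wrapped into (−180°, 180°]: -3.9186°.
θ = atan2( sin Δλ · cos φ₂ , cos φ₁ · sin φ₂ − sin φ₁ · cos φ₂ · cos Δλ )
  = atan2(-0.05437, 0.96452) = -3.226° → normalised to [0°, 360°): 356.774°.

357°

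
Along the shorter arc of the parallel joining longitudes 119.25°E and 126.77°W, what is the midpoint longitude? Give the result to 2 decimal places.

176.24°E

Signed shortest Δλ from +119.25° to -126.77° is +113.98°.
Midpoint longitude = +119.25° + (+113.98°)/2 = +119.25° + 56.99° = +176.24°.
(The naïve average (+119.25 + -126.77)/2 = -3.76° is on the wrong side of the globe.)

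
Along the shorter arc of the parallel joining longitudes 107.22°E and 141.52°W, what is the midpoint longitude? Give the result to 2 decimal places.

Signed shortest Δλ from +107.22° to -141.52° is +111.26°.
Midpoint longitude = +107.22° + (+111.26°)/2 = +107.22° + 55.63° = +162.85°.
(The naïve average (+107.22 + -141.52)/2 = -17.15° is on the wrong side of the globe.)

162.85°E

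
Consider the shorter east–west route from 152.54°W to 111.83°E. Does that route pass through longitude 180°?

Yes

Naïve |111.83 − -152.54| = 264.37° > 180°, so the shorter arc goes the other way round — across 180°.
Signed shortest Δλ = ((111.83 − -152.54 + 180) mod 360) − 180 = -95.63°.
Going west by 95.63° from -152.54° passes through 180° before reaching +111.83°.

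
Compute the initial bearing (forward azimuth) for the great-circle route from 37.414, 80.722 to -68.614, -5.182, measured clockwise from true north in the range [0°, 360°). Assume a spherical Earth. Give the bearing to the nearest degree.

Δλ = -5.182 − 80.722 = -85.904°.
θ = atan2( sin Δλ · cos φ₂ , cos φ₁ · sin φ₂ − sin φ₁ · cos φ₂ · cos Δλ )
  = atan2(-0.36372, -0.75540) = -154.290° → normalised to [0°, 360°): 205.710°.

206°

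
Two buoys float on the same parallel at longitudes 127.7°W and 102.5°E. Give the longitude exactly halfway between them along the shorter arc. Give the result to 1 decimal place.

Signed shortest Δλ from -127.7° to +102.5° is -129.8°.
Midpoint longitude = -127.7° + (-129.8°)/2 = -127.7° − 64.9° = -192.6°.
Normalise into (−180°, 180°]: +167.4°.
(The naïve average (-127.7 + +102.5)/2 = -12.6° is on the wrong side of the globe.)

167.4°E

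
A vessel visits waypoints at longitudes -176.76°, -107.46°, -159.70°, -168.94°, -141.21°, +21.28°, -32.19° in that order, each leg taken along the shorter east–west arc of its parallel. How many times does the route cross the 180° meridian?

0

Leg 1: -176.76° → -107.46°, shortest Δλ = 69.3° (east) — does not cross 180°.
Leg 2: -107.46° → -159.70°, shortest Δλ = -52.24° (west) — does not cross 180°.
Leg 3: -159.70° → -168.94°, shortest Δλ = -9.24° (west) — does not cross 180°.
Leg 4: -168.94° → -141.21°, shortest Δλ = 27.73° (east) — does not cross 180°.
Leg 5: -141.21° → +21.28°, shortest Δλ = 162.49° (east) — does not cross 180°.
Leg 6: +21.28° → -32.19°, shortest Δλ = -53.47° (west) — does not cross 180°.
Total crossings: 0.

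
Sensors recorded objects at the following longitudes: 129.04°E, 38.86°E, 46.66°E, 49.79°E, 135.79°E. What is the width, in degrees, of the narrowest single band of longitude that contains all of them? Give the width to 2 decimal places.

96.93°

Sort the longitudes: +38.86°, +46.66°, +49.79°, +129.04°, +135.79°.
Eastward gaps between consecutive values (wrapping around): 7.80°, 3.13°, 79.25°, 6.75°, 263.07°.
Largest gap = 263.07° ⇒ minimal covering band is its complement: 360° − 263.07° = 96.93°.
Band runs from +38.86° eastward to +135.79°.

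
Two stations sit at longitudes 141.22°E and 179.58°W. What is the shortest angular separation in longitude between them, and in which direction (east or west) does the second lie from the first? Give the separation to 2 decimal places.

Raw difference: -179.58 − 141.22 = -320.8°.
Normalise into (−180°, 180°]: -320.8° + 360° = 39.2°.
Positive ⇒ the second point lies to the east; separation 39.20°.

39.20° east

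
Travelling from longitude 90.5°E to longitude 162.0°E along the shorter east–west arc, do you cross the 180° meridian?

No

Signed shortest Δλ = ((162.0 − 90.5 + 180) mod 360) − 180 = 71.5°.
Going east by 71.5° from +90.5° reaches +162.0° without touching 180°.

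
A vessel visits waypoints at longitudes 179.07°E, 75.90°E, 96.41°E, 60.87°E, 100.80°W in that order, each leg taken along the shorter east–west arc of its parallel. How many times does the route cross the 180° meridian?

0

Leg 1: +179.07° → +75.90°, shortest Δλ = -103.17° (west) — does not cross 180°.
Leg 2: +75.90° → +96.41°, shortest Δλ = 20.51° (east) — does not cross 180°.
Leg 3: +96.41° → +60.87°, shortest Δλ = -35.54° (west) — does not cross 180°.
Leg 4: +60.87° → -100.80°, shortest Δλ = -161.67° (west) — does not cross 180°.
Total crossings: 0.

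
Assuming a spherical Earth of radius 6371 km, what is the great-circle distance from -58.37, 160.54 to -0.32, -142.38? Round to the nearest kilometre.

8135 km

Δλ = -142.38 − 160.54 = -302.92°; wrapped into (−180°, 180°]: 57.08°.
Δφ = -0.32 − -58.37 = 58.05°.
a = sin²(Δφ/2) + cos φ₁ · cos φ₂ · sin²(Δλ/2) = 0.355119.
c = 2·atan2(√a, √(1−a)) = 1.27682 rad → d = 6371·c ≈ 8134.60 km.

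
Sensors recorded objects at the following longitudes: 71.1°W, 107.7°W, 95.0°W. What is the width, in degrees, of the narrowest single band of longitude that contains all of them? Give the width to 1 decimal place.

Sort the longitudes: -107.7°, -95.0°, -71.1°.
Eastward gaps between consecutive values (wrapping around): 12.7°, 23.9°, 323.4°.
Largest gap = 323.4° ⇒ minimal covering band is its complement: 360° − 323.4° = 36.6°.
Band runs from -107.7° eastward to -71.1°.

36.6°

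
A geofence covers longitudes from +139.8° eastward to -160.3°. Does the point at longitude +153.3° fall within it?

Yes

Band width going east from +139.8° to -160.3°: ((-160.3 − 139.8) mod 360) = 59.9°.
Offset of +153.3° east of the west edge: ((153.3 − 139.8) mod 360) = 13.5°.
13.5° ≤ 59.9° ⇒ inside.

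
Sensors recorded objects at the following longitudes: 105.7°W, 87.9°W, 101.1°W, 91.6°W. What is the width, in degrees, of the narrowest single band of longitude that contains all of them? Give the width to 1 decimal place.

Sort the longitudes: -105.7°, -101.1°, -91.6°, -87.9°.
Eastward gaps between consecutive values (wrapping around): 4.6°, 9.5°, 3.7°, 342.2°.
Largest gap = 342.2° ⇒ minimal covering band is its complement: 360° − 342.2° = 17.8°.
Band runs from -105.7° eastward to -87.9°.

17.8°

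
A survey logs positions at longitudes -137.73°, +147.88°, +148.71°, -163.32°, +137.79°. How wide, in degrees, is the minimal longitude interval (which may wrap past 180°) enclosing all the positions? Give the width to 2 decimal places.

Sort the longitudes: -163.32°, -137.73°, +137.79°, +147.88°, +148.71°.
Eastward gaps between consecutive values (wrapping around): 25.59°, 275.52°, 10.09°, 0.83°, 47.97°.
Largest gap = 275.52° ⇒ minimal covering band is its complement: 360° − 275.52° = 84.48°.
Band runs from +137.79° eastward to -137.73°, crossing the antimeridian.

84.48°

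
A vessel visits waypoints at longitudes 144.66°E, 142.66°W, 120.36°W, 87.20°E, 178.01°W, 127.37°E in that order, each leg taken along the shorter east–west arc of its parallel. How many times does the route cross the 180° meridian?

Leg 1: +144.66° → -142.66°, shortest Δλ = 72.68° (east) — crosses 180°.
Leg 2: -142.66° → -120.36°, shortest Δλ = 22.3° (east) — does not cross 180°.
Leg 3: -120.36° → +87.20°, shortest Δλ = -152.44° (west) — crosses 180°.
Leg 4: +87.20° → -178.01°, shortest Δλ = 94.79° (east) — crosses 180°.
Leg 5: -178.01° → +127.37°, shortest Δλ = -54.62° (west) — crosses 180°.
Total crossings: 4.

4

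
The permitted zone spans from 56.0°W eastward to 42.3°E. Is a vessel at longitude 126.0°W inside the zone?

No

Band width going east from -56.0° to +42.3°: ((42.3 − -56.0) mod 360) = 98.3°.
Offset of -126.0° east of the west edge: ((-126.0 − -56.0) mod 360) = 290.0°.
290.0° > 98.3° ⇒ outside.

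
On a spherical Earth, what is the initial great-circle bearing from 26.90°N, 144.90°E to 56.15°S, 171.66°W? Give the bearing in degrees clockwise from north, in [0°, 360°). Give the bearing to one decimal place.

157.5°

Δλ = -171.66 − 144.90 = -316.56°; wrapped into (−180°, 180°]: 43.44°.
θ = atan2( sin Δλ · cos φ₂ , cos φ₁ · sin φ₂ − sin φ₁ · cos φ₂ · cos Δλ )
  = atan2(0.38300, -0.92362) = 157.477° → normalised to [0°, 360°): 157.477°.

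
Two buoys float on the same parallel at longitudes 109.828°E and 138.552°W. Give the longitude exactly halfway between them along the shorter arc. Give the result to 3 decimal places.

Signed shortest Δλ from +109.828° to -138.552° is +111.620°.
Midpoint longitude = +109.828° + (+111.620°)/2 = +109.828° + 55.810° = +165.638°.
(The naïve average (+109.828 + -138.552)/2 = -14.362° is on the wrong side of the globe.)

165.638°E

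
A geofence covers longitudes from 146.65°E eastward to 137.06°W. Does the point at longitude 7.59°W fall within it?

Band width going east from +146.65° to -137.06°: ((-137.06 − 146.65) mod 360) = 76.29°.
Offset of -7.59° east of the west edge: ((-7.59 − 146.65) mod 360) = 205.76°.
205.76° > 76.29° ⇒ outside.

No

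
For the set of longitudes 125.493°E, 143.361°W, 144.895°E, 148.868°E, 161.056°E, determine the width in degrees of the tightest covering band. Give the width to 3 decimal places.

Sort the longitudes: -143.361°, +125.493°, +144.895°, +148.868°, +161.056°.
Eastward gaps between consecutive values (wrapping around): 268.854°, 19.402°, 3.973°, 12.188°, 55.583°.
Largest gap = 268.854° ⇒ minimal covering band is its complement: 360° − 268.854° = 91.146°.
Band runs from +125.493° eastward to -143.361°, crossing the antimeridian.

91.146°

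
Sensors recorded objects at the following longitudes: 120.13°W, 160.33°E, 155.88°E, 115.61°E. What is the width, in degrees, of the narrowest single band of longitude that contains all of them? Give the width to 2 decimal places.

124.26°

Sort the longitudes: -120.13°, +115.61°, +155.88°, +160.33°.
Eastward gaps between consecutive values (wrapping around): 235.74°, 40.27°, 4.45°, 79.54°.
Largest gap = 235.74° ⇒ minimal covering band is its complement: 360° − 235.74° = 124.26°.
Band runs from +115.61° eastward to -120.13°, crossing the antimeridian.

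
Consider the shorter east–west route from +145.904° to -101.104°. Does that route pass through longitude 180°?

Yes

Naïve |-101.104 − 145.904| = 247.008° > 180°, so the shorter arc goes the other way round — across 180°.
Signed shortest Δλ = ((-101.104 − 145.904 + 180) mod 360) − 180 = 112.992°.
Going east by 112.992° from +145.904° passes through 180° before reaching -101.104°.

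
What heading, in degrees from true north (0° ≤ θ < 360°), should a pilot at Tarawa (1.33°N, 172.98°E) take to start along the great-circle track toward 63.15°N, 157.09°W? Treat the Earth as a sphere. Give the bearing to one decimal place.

14.3°

Δλ = -157.09 − 172.98 = -330.07°; wrapped into (−180°, 180°]: 29.93°.
θ = atan2( sin Δλ · cos φ₂ , cos φ₁ · sin φ₂ − sin φ₁ · cos φ₂ · cos Δλ )
  = atan2(0.22535, 0.88287) = 14.319° → normalised to [0°, 360°): 14.319°.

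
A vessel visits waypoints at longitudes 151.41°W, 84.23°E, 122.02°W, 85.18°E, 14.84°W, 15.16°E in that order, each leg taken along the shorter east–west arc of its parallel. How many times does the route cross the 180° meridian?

Leg 1: -151.41° → +84.23°, shortest Δλ = -124.36° (west) — crosses 180°.
Leg 2: +84.23° → -122.02°, shortest Δλ = 153.75° (east) — crosses 180°.
Leg 3: -122.02° → +85.18°, shortest Δλ = -152.8° (west) — crosses 180°.
Leg 4: +85.18° → -14.84°, shortest Δλ = -100.02° (west) — does not cross 180°.
Leg 5: -14.84° → +15.16°, shortest Δλ = 30.0° (east) — does not cross 180°.
Total crossings: 3.

3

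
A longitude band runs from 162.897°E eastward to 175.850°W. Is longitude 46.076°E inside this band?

Band width going east from +162.897° to -175.850°: ((-175.850 − 162.897) mod 360) = 21.253°.
Offset of +46.076° east of the west edge: ((46.076 − 162.897) mod 360) = 243.179°.
243.179° > 21.253° ⇒ outside.

No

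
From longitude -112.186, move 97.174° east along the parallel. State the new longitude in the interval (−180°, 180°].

-15.012°

Start at -112.186°; shift +97.174° → -15.012°.
-15.012° already lies in (−180°, 180°].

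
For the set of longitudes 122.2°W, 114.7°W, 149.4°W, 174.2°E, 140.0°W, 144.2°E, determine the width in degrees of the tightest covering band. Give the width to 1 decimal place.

Sort the longitudes: -149.4°, -140.0°, -122.2°, -114.7°, +144.2°, +174.2°.
Eastward gaps between consecutive values (wrapping around): 9.4°, 17.8°, 7.5°, 258.9°, 30.0°, 36.4°.
Largest gap = 258.9° ⇒ minimal covering band is its complement: 360° − 258.9° = 101.1°.
Band runs from +144.2° eastward to -114.7°, crossing the antimeridian.

101.1°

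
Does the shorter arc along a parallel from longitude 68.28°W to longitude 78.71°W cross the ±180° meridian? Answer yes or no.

No

Signed shortest Δλ = ((-78.71 − -68.28 + 180) mod 360) − 180 = -10.43°.
Going west by 10.43° from -68.28° reaches -78.71° without touching 180°.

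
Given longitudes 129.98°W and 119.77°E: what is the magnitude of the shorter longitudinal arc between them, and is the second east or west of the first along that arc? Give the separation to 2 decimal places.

Raw difference: 119.77 − -129.98 = 249.75°.
Normalise into (−180°, 180°]: 249.75° − 360° = -110.25°.
Negative ⇒ the second point lies to the west; separation 110.25°.

110.25° west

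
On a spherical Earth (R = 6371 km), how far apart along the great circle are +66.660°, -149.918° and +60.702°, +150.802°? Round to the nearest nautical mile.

1553 nmi

Δλ = 150.802 − -149.918 = 300.720°; wrapped into (−180°, 180°]: -59.280°.
Δφ = 60.702 − 66.660 = -5.958°.
a = sin²(Δφ/2) + cos φ₁ · cos φ₂ · sin²(Δλ/2) = 0.050118.
c = 2·atan2(√a, √(1−a)) = 0.45157 rad → d = 6371·c ≈ 2876.95 km ≈ 1553.43 nmi.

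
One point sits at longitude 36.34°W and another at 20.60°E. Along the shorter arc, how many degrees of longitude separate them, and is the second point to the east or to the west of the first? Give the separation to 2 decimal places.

Raw difference: 20.60 − -36.34 = 56.94°.
Normalise into (−180°, 180°]: 56.94° stays 56.94°.
Positive ⇒ the second point lies to the east; separation 56.94°.

56.94° east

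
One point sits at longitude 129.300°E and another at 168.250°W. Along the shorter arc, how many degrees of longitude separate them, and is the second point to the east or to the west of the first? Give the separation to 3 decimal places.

62.450° east

Raw difference: -168.250 − 129.300 = -297.55°.
Normalise into (−180°, 180°]: -297.55° + 360° = 62.45°.
Positive ⇒ the second point lies to the east; separation 62.450°.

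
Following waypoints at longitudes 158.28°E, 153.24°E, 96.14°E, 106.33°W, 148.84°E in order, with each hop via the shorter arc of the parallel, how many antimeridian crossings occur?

Leg 1: +158.28° → +153.24°, shortest Δλ = -5.04° (west) — does not cross 180°.
Leg 2: +153.24° → +96.14°, shortest Δλ = -57.1° (west) — does not cross 180°.
Leg 3: +96.14° → -106.33°, shortest Δλ = 157.53° (east) — crosses 180°.
Leg 4: -106.33° → +148.84°, shortest Δλ = -104.83° (west) — crosses 180°.
Total crossings: 2.

2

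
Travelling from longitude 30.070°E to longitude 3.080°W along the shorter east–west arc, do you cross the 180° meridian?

Signed shortest Δλ = ((-3.080 − 30.070 + 180) mod 360) − 180 = -33.15°.
Going west by 33.15° from +30.070° reaches -3.080° without touching 180°.

No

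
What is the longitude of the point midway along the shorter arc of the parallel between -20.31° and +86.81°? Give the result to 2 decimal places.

+33.25°

Signed shortest Δλ from -20.31° to +86.81° is +107.12°.
Midpoint longitude = -20.31° + (+107.12°)/2 = -20.31° + 53.56° = +33.25°.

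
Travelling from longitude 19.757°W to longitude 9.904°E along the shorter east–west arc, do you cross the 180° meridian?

No

Signed shortest Δλ = ((9.904 − -19.757 + 180) mod 360) − 180 = 29.661°.
Going east by 29.661° from -19.757° reaches +9.904° without touching 180°.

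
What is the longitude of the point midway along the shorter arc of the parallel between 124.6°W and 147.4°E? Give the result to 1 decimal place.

168.6°W

Signed shortest Δλ from -124.6° to +147.4° is -88.0°.
Midpoint longitude = -124.6° + (-88.0°)/2 = -124.6° − 44.0° = -168.6°.
(The naïve average (-124.6 + +147.4)/2 = 11.4° is on the wrong side of the globe.)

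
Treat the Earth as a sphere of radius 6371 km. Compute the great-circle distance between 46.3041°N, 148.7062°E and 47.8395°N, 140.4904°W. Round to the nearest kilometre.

Δλ = -140.4904 − 148.7062 = -289.1966°; wrapped into (−180°, 180°]: 70.8034°.
Δφ = 47.8395 − 46.3041 = 1.5354°.
a = sin²(Δφ/2) + cos φ₁ · cos φ₂ · sin²(Δλ/2) = 0.155792.
c = 2·atan2(√a, √(1−a)) = 0.81149 rad → d = 6371·c ≈ 5170.03 km.

5170 km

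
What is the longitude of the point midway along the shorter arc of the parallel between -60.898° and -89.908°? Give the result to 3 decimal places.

Signed shortest Δλ from -60.898° to -89.908° is -29.010°.
Midpoint longitude = -60.898° + (-29.010°)/2 = -60.898° − 14.505° = -75.403°.

-75.403°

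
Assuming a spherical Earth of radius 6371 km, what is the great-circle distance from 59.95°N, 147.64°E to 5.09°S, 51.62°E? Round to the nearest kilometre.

Δλ = 51.62 − 147.64 = -96.02°.
Δφ = -5.09 − 59.95 = -65.04°.
a = sin²(Δφ/2) + cos φ₁ · cos φ₂ · sin²(Δλ/2) = 0.564553.
c = 2·atan2(√a, √(1−a)) = 1.70026 rad → d = 6371·c ≈ 10832.38 km.

10832 km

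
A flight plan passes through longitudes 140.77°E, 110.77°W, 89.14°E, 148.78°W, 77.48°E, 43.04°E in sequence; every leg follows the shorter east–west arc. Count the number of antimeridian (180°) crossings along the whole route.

Leg 1: +140.77° → -110.77°, shortest Δλ = 108.46° (east) — crosses 180°.
Leg 2: -110.77° → +89.14°, shortest Δλ = -160.09° (west) — crosses 180°.
Leg 3: +89.14° → -148.78°, shortest Δλ = 122.08° (east) — crosses 180°.
Leg 4: -148.78° → +77.48°, shortest Δλ = -133.74° (west) — crosses 180°.
Leg 5: +77.48° → +43.04°, shortest Δλ = -34.44° (west) — does not cross 180°.
Total crossings: 4.

4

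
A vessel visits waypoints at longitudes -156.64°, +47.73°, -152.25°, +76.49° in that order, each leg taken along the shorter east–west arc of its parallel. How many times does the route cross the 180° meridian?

3

Leg 1: -156.64° → +47.73°, shortest Δλ = -155.63° (west) — crosses 180°.
Leg 2: +47.73° → -152.25°, shortest Δλ = 160.02° (east) — crosses 180°.
Leg 3: -152.25° → +76.49°, shortest Δλ = -131.26° (west) — crosses 180°.
Total crossings: 3.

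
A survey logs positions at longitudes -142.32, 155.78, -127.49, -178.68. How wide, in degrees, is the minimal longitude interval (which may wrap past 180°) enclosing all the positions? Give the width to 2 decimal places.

Sort the longitudes: -178.68°, -142.32°, -127.49°, +155.78°.
Eastward gaps between consecutive values (wrapping around): 36.36°, 14.83°, 283.27°, 25.54°.
Largest gap = 283.27° ⇒ minimal covering band is its complement: 360° − 283.27° = 76.73°.
Band runs from +155.78° eastward to -127.49°, crossing the antimeridian.

76.73°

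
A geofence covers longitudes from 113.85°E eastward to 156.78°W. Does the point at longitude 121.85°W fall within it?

No

Band width going east from +113.85° to -156.78°: ((-156.78 − 113.85) mod 360) = 89.37°.
Offset of -121.85° east of the west edge: ((-121.85 − 113.85) mod 360) = 124.30°.
124.30° > 89.37° ⇒ outside.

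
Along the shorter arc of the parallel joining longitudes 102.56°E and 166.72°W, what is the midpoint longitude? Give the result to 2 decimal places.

147.92°E

Signed shortest Δλ from +102.56° to -166.72° is +90.72°.
Midpoint longitude = +102.56° + (+90.72°)/2 = +102.56° + 45.36° = +147.92°.
(The naïve average (+102.56 + -166.72)/2 = -32.08° is on the wrong side of the globe.)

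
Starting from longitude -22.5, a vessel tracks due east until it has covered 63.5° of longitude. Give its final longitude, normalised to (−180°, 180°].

+41.0°

Start at -22.5°; shift +63.5° → +41.0°.
+41.0° already lies in (−180°, 180°].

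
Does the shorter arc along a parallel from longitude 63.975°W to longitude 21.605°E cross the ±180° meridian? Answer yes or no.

No

Signed shortest Δλ = ((21.605 − -63.975 + 180) mod 360) − 180 = 85.58°.
Going east by 85.58° from -63.975° reaches +21.605° without touching 180°.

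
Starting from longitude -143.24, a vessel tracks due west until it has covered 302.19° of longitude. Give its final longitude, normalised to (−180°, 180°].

-85.43°

Start at -143.24°; shift −302.19° → -445.43°.
-445.43° lies outside (−180°, 180°]; add 360° → -85.43°.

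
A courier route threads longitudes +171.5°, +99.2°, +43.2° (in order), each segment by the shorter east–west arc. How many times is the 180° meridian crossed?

Leg 1: +171.5° → +99.2°, shortest Δλ = -72.3° (west) — does not cross 180°.
Leg 2: +99.2° → +43.2°, shortest Δλ = -56.0° (west) — does not cross 180°.
Total crossings: 0.

0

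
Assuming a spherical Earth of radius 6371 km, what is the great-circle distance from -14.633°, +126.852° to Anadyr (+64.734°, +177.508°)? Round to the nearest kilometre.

9795 km

Δλ = 177.508 − 126.852 = 50.656°.
Δφ = 64.734 − -14.633 = 79.367°.
a = sin²(Δφ/2) + cos φ₁ · cos φ₂ · sin²(Δλ/2) = 0.483321.
c = 2·atan2(√a, √(1−a)) = 1.53743 rad → d = 6371·c ≈ 9794.98 km.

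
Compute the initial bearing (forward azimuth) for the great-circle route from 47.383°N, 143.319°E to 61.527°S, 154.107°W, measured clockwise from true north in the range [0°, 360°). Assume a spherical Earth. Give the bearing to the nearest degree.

151°

Δλ = -154.107 − 143.319 = -297.426°; wrapped into (−180°, 180°]: 62.574°.
θ = atan2( sin Δλ · cos φ₂ , cos φ₁ · sin φ₂ − sin φ₁ · cos φ₂ · cos Δλ )
  = atan2(0.42316, -0.75679) = 150.788° → normalised to [0°, 360°): 150.788°.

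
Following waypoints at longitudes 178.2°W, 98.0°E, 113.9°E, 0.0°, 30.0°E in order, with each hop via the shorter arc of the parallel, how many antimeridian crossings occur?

Leg 1: -178.2° → +98.0°, shortest Δλ = -83.8° (west) — crosses 180°.
Leg 2: +98.0° → +113.9°, shortest Δλ = 15.9° (east) — does not cross 180°.
Leg 3: +113.9° → +0.0°, shortest Δλ = -113.9° (west) — does not cross 180°.
Leg 4: +0.0° → +30.0°, shortest Δλ = 30.0° (east) — does not cross 180°.
Total crossings: 1.

1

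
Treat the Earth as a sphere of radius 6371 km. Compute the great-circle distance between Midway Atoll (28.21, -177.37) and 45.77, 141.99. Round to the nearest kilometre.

4045 km

Δλ = 141.99 − -177.37 = 319.36°; wrapped into (−180°, 180°]: -40.64°.
Δφ = 45.77 − 28.21 = 17.56°.
a = sin²(Δφ/2) + cos φ₁ · cos φ₂ · sin²(Δλ/2) = 0.097425.
c = 2·atan2(√a, √(1−a)) = 0.63487 rad → d = 6371·c ≈ 4044.75 km.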